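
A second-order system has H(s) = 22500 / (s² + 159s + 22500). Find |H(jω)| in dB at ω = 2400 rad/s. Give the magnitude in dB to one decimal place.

|(j2400)² + 159(j2400) + 22500| = |-5.7375e+06 + j3.816e+05| = 5.75e+06
|H(j2400)| = 22500 / 5.75e+06 = 0.0039129
20 log₁₀(0.0039129) = -48.15 dB

-48.1 dB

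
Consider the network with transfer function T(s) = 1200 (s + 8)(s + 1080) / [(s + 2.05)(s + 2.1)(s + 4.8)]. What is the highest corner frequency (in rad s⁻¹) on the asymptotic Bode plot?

Break frequencies occur at each pole and zero magnitude: 2.05 rad s⁻¹, 2.1 rad s⁻¹, 4.8 rad s⁻¹, 8 rad s⁻¹, 1080 rad s⁻¹.
The highest is 1080 rad s⁻¹.

1080 rad s⁻¹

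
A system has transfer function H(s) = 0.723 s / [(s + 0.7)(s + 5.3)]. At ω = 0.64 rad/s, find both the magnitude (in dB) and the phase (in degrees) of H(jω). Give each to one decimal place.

|j0.64| = 0.64
|j0.64 + 0.7| = √(0.64² + 0.7²) = 0.9485
|j0.64 + 5.3| = √(0.64² + 5.3²) = 5.339
|H(j0.64)| = 0.723 × 0.64 / (0.9485 × 5.339) = 0.091385
20 log₁₀(0.091385) = -20.78 dB
∠(j0.64) = 90.00°
∠(j0.64 + 0.7) = arctan(0.64/0.7) = 42.44°
∠(j0.64 + 5.3) = arctan(0.64/5.3) = 6.89°
∠H(j0.64) = 90.00° − (42.44° + 6.89°) = 40.68°

|H| = -20.8 dB, ∠H = 40.7°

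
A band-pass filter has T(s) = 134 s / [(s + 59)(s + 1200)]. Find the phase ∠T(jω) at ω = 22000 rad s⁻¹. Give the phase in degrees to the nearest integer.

-87 deg

∠(j22000) = 90.00°
∠(j22000 + 59) = arctan(22000/59) = 89.85°
∠(j22000 + 1200) = arctan(22000/1200) = 86.88°
∠T(j22000) = 90.00° − (89.85° + 86.88°) = -86.72°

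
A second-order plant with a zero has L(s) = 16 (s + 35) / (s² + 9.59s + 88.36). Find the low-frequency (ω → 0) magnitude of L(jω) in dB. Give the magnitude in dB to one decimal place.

L(0) = 16 × 35 / 88.36 = 6.3377
20 log₁₀(6.3377) = 16.04 dB

16.0 dB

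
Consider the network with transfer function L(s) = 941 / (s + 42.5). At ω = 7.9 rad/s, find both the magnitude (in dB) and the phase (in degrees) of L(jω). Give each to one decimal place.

|j7.9 + 42.5| = √(7.9² + 42.5²) = 43.23
|L(j7.9)| = 941 / 43.23 = 21.768
20 log₁₀(21.768) = 26.76 dB
∠(j7.9 + 42.5) = arctan(7.9/42.5) = 10.53°
∠L(j7.9) = −10.53° = -10.53°

|L| = 26.8 dB, ∠L = -10.5°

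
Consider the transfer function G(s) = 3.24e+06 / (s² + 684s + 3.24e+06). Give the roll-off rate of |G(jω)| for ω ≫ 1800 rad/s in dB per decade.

-40 dB/decade

With 0 zeros and 2 poles, the high-frequency asymptotic slope is 20 × (0 − 2) = -40 dB/decade.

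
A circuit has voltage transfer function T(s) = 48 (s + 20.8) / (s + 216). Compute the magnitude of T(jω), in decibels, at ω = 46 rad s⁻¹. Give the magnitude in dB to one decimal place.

20.8 dB

|j46 + 20.8| = √(46² + 20.8²) = 50.48
|j46 + 216| = √(46² + 216²) = 220.8
|T(j46)| = 48 × 50.48 / 220.8 = 10.973
20 log₁₀(10.973) = 20.81 dB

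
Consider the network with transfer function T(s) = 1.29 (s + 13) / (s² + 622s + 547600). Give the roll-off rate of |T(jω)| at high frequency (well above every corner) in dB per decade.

-20 dB/decade

With 1 zero and 2 poles, the high-frequency asymptotic slope is 20 × (1 − 2) = -20 dB/decade.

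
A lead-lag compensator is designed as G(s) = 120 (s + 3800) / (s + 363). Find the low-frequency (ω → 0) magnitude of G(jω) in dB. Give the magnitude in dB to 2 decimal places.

61.98 dB

G(0) = 120 × 3800 / 363 = 1256.2
20 log₁₀(1256.2) = 61.981 dB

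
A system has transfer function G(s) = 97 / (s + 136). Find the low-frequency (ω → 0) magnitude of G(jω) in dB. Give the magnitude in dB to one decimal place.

G(0) = 97 / 136 = 0.71324
20 log₁₀(0.71324) = -2.94 dB

-2.9 dB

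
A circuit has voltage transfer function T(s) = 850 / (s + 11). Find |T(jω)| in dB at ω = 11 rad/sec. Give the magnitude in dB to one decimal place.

34.8 dB

|j11 + 11| = √(11² + 11²) = 15.56
|T(j11)| = 850 / 15.56 = 54.64
20 log₁₀(54.64) = 34.75 dB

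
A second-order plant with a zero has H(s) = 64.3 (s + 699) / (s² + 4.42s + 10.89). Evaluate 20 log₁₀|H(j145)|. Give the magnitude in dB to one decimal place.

|j145 + 699| = √(145² + 699²) = 713.9
|(j145)² + 4.42(j145) + 10.89| = |-21014 + j640.9| = 2.102e+04
|H(j145)| = 64.3 × 713.9 / 2.102e+04 = 2.1834
20 log₁₀(2.1834) = 6.78 dB

6.8 dB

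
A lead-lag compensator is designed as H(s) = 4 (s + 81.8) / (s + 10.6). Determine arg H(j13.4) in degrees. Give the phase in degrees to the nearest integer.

∠(j13.4 + 81.8) = arctan(13.4/81.8) = 9.30°
∠(j13.4 + 10.6) = arctan(13.4/10.6) = 51.65°
∠H(j13.4) = 9.30° − 51.65° = -42.35°

-42°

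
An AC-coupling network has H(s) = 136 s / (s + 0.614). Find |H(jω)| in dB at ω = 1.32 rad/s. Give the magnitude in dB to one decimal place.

41.8 dB

|j1.32| = 1.32
|j1.32 + 0.614| = √(1.32² + 0.614²) = 1.456
|H(j1.32)| = 136 × 1.32 / 1.456 = 123.31
20 log₁₀(123.31) = 41.82 dB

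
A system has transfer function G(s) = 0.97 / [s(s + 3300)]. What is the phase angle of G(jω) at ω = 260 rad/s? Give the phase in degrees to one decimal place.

-94.5°

∠(j260 + 3300) = arctan(260/3300) = 4.50°
∠(j260) = 90.00°
∠G(j260) = − (4.50° + 90.00°) = -94.50°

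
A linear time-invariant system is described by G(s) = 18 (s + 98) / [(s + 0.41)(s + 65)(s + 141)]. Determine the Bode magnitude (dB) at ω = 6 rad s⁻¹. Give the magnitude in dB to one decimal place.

|j6 + 98| = √(6² + 98²) = 98.18
|j6 + 0.41| = √(6² + 0.41²) = 6.014
|j6 + 65| = √(6² + 65²) = 65.28
|j6 + 141| = √(6² + 141²) = 141.1
|G(j6)| = 18 × 98.18 / (6.014 × 65.28 × 141.1) = 0.031899
20 log₁₀(0.031899) = -29.92 dB

-29.9 dB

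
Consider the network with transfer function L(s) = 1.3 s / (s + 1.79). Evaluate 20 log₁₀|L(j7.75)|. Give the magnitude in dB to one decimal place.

|j7.75| = 7.75
|j7.75 + 1.79| = √(7.75² + 1.79²) = 7.954
|L(j7.75)| = 1.3 × 7.75 / 7.954 = 1.2667
20 log₁₀(1.2667) = 2.05 dB

2.1 dB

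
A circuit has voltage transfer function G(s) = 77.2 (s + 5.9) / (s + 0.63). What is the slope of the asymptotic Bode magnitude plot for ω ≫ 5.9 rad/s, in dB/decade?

0 dB/decade

With 1 zero and 1 pole, the high-frequency asymptotic slope is 20 × (1 − 1) = 0 dB/decade.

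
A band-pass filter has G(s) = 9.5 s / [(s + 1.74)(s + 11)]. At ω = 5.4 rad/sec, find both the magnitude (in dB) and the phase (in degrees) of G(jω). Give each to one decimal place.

|j5.4| = 5.4
|j5.4 + 1.74| = √(5.4² + 1.74²) = 5.673
|j5.4 + 11| = √(5.4² + 11²) = 12.25
|G(j5.4)| = 9.5 × 5.4 / (5.673 × 12.25) = 0.7379
20 log₁₀(0.7379) = -2.64 dB
∠(j5.4) = 90.00°
∠(j5.4 + 1.74) = arctan(5.4/1.74) = 72.14°
∠(j5.4 + 11) = arctan(5.4/11) = 26.15°
∠G(j5.4) = 90.00° − (72.14° + 26.15°) = -8.29°

|G| = -2.6 dB, ∠G = -8.3°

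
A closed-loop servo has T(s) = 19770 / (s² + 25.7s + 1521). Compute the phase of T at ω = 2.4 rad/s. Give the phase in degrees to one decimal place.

∠[(j2.4)² + 25.7(j2.4) + 1521] = ∠[1515.2 + j61.68] = 2.33°
∠T(j2.4) = −2.33° = -2.33°

-2.3°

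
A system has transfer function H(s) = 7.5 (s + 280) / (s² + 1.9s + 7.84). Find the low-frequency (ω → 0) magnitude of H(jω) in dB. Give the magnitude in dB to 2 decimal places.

48.56 dB

H(0) = 7.5 × 280 / 7.84 = 267.86
20 log₁₀(267.86) = 48.558 dB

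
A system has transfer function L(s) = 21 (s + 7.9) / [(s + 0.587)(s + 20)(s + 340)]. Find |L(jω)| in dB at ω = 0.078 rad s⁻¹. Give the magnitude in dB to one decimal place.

|j0.078 + 7.9| = √(0.078² + 7.9²) = 7.9
|j0.078 + 0.587| = √(0.078² + 0.587²) = 0.5922
|j0.078 + 20| = √(0.078² + 20²) = 20
|j0.078 + 340| = √(0.078² + 340²) = 340
|L(j0.078)| = 21 × 7.9 / (0.5922 × 20 × 340) = 0.041202
20 log₁₀(0.041202) = -27.70 dB

-27.7 dB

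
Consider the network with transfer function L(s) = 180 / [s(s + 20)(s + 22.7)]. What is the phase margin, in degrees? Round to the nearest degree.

Gain crossover: |L(jω)| = 1 at ω ≈ 0.396 rad/s.
∠L(j0.396) = −90° − arctan(0.396/20) − arctan(0.396/22.7) ≈ -92.14°
PM = 180° + (-92.14°) = 87.86°

88°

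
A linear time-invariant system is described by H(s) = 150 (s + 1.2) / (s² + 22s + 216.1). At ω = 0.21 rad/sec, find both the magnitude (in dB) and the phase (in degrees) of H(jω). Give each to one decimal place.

|j0.21 + 1.2| = √(0.21² + 1.2²) = 1.218
|(j0.21)² + 22(j0.21) + 216.1| = |216.06 + j4.62| = 216.1
|H(j0.21)| = 150 × 1.218 / 216.1 = 0.84559
20 log₁₀(0.84559) = -1.46 dB
∠(j0.21 + 1.2) = arctan(0.21/1.2) = 9.93°
∠[(j0.21)² + 22(j0.21) + 216.1] = ∠[216.06 + j4.62] = 1.22°
∠H(j0.21) = 9.93° − 1.22° = 8.70°

|H| = -1.5 dB, ∠H = 8.7°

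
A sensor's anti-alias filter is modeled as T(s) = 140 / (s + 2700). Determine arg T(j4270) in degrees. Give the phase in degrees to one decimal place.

-57.7°

∠(j4270 + 2700) = arctan(4270/2700) = 57.69°
∠T(j4270) = −57.69° = -57.69°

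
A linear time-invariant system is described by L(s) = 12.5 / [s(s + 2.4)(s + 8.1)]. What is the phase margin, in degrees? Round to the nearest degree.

Gain crossover: |L(jω)| = 1 at ω ≈ 0.621 rad/s.
∠L(j0.621) = −90° − arctan(0.621/2.4) − arctan(0.621/8.1) ≈ -108.88°
PM = 180° + (-108.88°) = 71.12°

71°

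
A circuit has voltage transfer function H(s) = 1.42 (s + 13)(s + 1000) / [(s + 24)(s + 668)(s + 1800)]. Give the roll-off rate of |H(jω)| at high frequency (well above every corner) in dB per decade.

-20 dB/decade

With 2 zeros and 3 poles, the high-frequency asymptotic slope is 20 × (2 − 3) = -20 dB/decade.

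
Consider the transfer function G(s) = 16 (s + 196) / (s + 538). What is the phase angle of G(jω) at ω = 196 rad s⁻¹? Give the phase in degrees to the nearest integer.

25°

∠(j196 + 196) = arctan(196/196) = 45.00°
∠(j196 + 538) = arctan(196/538) = 20.02°
∠G(j196) = 45.00° − 20.02° = 24.98°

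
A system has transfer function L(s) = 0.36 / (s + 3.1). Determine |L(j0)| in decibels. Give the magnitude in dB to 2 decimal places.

L(0) = 0.36 / 3.1 = 0.11613
20 log₁₀(0.11613) = -18.701 dB

-18.70 dB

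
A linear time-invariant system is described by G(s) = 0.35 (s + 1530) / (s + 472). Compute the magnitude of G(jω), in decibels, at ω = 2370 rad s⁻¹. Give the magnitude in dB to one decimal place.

|j2370 + 1530| = √(2370² + 1530²) = 2821
|j2370 + 472| = √(2370² + 472²) = 2417
|G(j2370)| = 0.35 × 2821 / 2417 = 0.40857
20 log₁₀(0.40857) = -7.77 dB

-7.8 dB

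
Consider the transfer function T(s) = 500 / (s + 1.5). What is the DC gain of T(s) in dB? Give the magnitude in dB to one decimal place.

T(0) = 500 / 1.5 = 333.33
20 log₁₀(333.33) = 50.46 dB

50.5 dB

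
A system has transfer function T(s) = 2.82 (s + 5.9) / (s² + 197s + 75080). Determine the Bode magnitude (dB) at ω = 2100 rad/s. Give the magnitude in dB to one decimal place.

|j2100 + 5.9| = √(2100² + 5.9²) = 2100
|(j2100)² + 197(j2100) + 75080| = |-4.3349e+06 + j4.137e+05| = 4.355e+06
|T(j2100)| = 2.82 × 2100 / 4.355e+06 = 0.0013599
20 log₁₀(0.0013599) = -57.33 dB

-57.3 dB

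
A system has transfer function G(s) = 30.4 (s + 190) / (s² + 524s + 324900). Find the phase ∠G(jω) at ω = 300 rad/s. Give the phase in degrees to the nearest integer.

∠(j300 + 190) = arctan(300/190) = 57.65°
∠[(j300)² + 524(j300) + 324900] = ∠[2.349e+05 + j1.572e+05] = 33.79°
∠G(j300) = 57.65° − 33.79° = 23.86°

24°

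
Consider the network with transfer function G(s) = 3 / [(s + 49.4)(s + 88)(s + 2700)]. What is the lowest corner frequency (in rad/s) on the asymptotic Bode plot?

Break frequencies occur at each pole and zero magnitude: 49.4 rad/s, 88 rad/s, 2700 rad/s.
The lowest is 49.4 rad/s.

49.4 rad/s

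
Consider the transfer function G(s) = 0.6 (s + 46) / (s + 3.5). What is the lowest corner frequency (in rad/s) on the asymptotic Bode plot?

3.5 rad/s

Break frequencies occur at each pole and zero magnitude: 3.5 rad/s, 46 rad/s.
The lowest is 3.5 rad/s.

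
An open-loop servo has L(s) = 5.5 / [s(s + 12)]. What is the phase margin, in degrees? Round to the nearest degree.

Gain crossover: |L(jω)| = 1 at ω ≈ 0.458 rad s⁻¹.
∠L(j0.458) = −90° − arctan(0.458/12) ≈ -92.19°
PM = 180° + (-92.19°) = 87.81°

88 deg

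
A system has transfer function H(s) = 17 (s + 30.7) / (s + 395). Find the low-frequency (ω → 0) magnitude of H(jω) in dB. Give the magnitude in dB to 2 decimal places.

H(0) = 17 × 30.7 / 395 = 1.3213
20 log₁₀(1.3213) = 2.420 dB

2.42 dB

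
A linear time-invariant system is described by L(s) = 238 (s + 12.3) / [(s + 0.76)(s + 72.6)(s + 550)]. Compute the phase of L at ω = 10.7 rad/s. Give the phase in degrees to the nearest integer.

-54°

∠(j10.7 + 12.3) = arctan(10.7/12.3) = 41.02°
∠(j10.7 + 0.76) = arctan(10.7/0.76) = 85.94°
∠(j10.7 + 72.6) = arctan(10.7/72.6) = 8.38°
∠(j10.7 + 550) = arctan(10.7/550) = 1.11°
∠L(j10.7) = 41.02° − (85.94° + 8.38° + 1.11°) = -54.42°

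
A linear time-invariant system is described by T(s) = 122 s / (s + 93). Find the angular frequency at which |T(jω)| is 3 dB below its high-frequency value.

For a single-pole high-pass, the −3 dB point is at the pole: ω = 93 rad s⁻¹.

93 rad s⁻¹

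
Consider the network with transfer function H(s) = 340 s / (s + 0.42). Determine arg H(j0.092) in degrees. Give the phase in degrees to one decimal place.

77.6°

∠(j0.092) = 90.00°
∠(j0.092 + 0.42) = arctan(0.092/0.42) = 12.36°
∠H(j0.092) = 90.00° − 12.36° = 77.64°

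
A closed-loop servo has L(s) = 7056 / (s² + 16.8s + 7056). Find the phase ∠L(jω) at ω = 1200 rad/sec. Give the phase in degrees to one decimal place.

-179.2 deg

∠[(j1200)² + 16.8(j1200) + 7056] = ∠[-1.4329e+06 + j20160] = 179.19°
∠L(j1200) = −179.19° = -179.19°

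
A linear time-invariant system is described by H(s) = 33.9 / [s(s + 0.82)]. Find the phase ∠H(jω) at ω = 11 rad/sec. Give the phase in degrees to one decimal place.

∠(j11 + 0.82) = arctan(11/0.82) = 85.74°
∠(j11) = 90.00°
∠H(j11) = − (85.74° + 90.00°) = -175.74°

-175.7°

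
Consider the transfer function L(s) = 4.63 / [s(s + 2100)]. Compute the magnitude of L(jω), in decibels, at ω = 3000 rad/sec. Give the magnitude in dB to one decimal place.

-127.5 dB

|j3000 + 2100| = √(3000² + 2100²) = 3662
|j3000| = 3000
|L(j3000)| = 4.63 / (3662 × 3000) = 4.2145e-07
20 log₁₀(4.2145e-07) = -127.51 dB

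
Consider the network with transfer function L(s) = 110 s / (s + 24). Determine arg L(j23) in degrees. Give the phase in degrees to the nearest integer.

∠(j23) = 90.00°
∠(j23 + 24) = arctan(23/24) = 43.78°
∠L(j23) = 90.00° − 43.78° = 46.22°

46°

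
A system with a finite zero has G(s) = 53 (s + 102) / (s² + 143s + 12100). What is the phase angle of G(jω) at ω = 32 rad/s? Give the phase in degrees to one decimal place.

∠(j32 + 102) = arctan(32/102) = 17.42°
∠[(j32)² + 143(j32) + 12100] = ∠[11076 + j4576] = 22.45°
∠G(j32) = 17.42° − 22.45° = -5.03°

-5.0°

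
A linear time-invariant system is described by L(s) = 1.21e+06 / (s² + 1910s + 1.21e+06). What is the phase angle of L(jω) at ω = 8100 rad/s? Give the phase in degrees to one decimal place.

∠[(j8100)² + 1910(j8100) + 1.21e+06] = ∠[-6.44e+07 + j1.5471e+07] = 166.49°
∠L(j8100) = −166.49° = -166.49°

-166.5°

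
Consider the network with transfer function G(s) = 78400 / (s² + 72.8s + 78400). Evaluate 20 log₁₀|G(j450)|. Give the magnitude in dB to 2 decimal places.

|(j450)² + 72.8(j450) + 78400| = |-1.241e+05 + j32760| = 1.284e+05
|G(j450)| = 78400 / 1.284e+05 = 0.61082
20 log₁₀(0.61082) = -4.282 dB

-4.28 dB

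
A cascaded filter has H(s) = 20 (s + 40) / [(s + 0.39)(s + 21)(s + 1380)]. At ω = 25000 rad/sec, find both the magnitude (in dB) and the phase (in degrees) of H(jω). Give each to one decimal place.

|j25000 + 40| = √(25000² + 40²) = 2.5e+04
|j25000 + 0.39| = √(25000² + 0.39²) = 2.5e+04
|j25000 + 21| = √(25000² + 21²) = 2.5e+04
|j25000 + 1380| = √(25000² + 1380²) = 2.504e+04
|H(j25000)| = 20 × 2.5e+04 / (2.5e+04 × 2.5e+04 × 2.504e+04) = 3.1951e-08
20 log₁₀(3.1951e-08) = -149.91 dB
∠(j25000 + 40) = arctan(25000/40) = 89.91°
∠(j25000 + 0.39) = arctan(25000/0.39) = 90.00°
∠(j25000 + 21) = arctan(25000/21) = 89.95°
∠(j25000 + 1380) = arctan(25000/1380) = 86.84°
∠H(j25000) = 89.91° − (90.00° + 89.95° + 86.84°) = -176.88°

|H| = -149.9 dB, ∠H = -176.9°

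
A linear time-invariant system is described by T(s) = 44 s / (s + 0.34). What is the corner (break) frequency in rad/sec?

0.34 rad/sec

The single real pole at s = −0.34 gives a corner at ω = 0.34 rad/sec.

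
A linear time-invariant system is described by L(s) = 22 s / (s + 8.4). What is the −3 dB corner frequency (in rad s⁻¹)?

For a single-pole high-pass, the −3 dB point is at the pole: ω = 8.4 rad s⁻¹.

8.4 rad s⁻¹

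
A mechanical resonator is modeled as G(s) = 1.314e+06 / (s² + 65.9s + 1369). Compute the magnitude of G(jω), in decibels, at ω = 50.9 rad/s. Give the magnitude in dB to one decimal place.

51.3 dB

|(j50.9)² + 65.9(j50.9) + 1369| = |-1221.8 + j3354.3| = 3570
|G(j50.9)| = 1.314e+06 / 3570 = 368.08
20 log₁₀(368.08) = 51.32 dB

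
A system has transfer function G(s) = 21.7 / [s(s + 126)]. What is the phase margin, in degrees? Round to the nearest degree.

Gain crossover: |G(jω)| = 1 at ω ≈ 0.172 rad/sec.
∠G(j0.172) = −90° − arctan(0.172/126) ≈ -90.08°
PM = 180° + (-90.08°) = 89.92°

90°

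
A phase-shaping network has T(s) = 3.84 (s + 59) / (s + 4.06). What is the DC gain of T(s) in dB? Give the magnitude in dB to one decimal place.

T(0) = 3.84 × 59 / 4.06 = 55.803
20 log₁₀(55.803) = 34.93 dB

34.9 dB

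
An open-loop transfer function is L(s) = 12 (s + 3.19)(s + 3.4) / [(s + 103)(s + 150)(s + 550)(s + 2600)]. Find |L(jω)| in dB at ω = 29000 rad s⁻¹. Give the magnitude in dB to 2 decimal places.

-156.95 dB

|j29000 + 3.19| = √(29000² + 3.19²) = 2.9e+04
|j29000 + 3.4| = √(29000² + 3.4²) = 2.9e+04
|j29000 + 103| = √(29000² + 103²) = 2.9e+04
|j29000 + 150| = √(29000² + 150²) = 2.9e+04
|j29000 + 550| = √(29000² + 550²) = 2.901e+04
|j29000 + 2600| = √(29000² + 2600²) = 2.912e+04
|L(j29000)| = 12 × 2.9e+04 × 2.9e+04 / (2.9e+04 × 2.9e+04 × 2.901e+04 × 2.912e+04) = 1.4209e-08
20 log₁₀(1.4209e-08) = -156.949 dB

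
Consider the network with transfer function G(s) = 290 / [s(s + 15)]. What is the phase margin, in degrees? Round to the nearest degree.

47°

Gain crossover: |G(jω)| = 1 at ω ≈ 14.1 rad s⁻¹.
∠G(j14.1) = −90° − arctan(14.1/15) ≈ -133.21°
PM = 180° + (-133.21°) = 46.79°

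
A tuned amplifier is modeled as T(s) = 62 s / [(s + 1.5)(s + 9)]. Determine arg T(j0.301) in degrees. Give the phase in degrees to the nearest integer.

∠(j0.301) = 90.00°
∠(j0.301 + 1.5) = arctan(0.301/1.5) = 11.35°
∠(j0.301 + 9) = arctan(0.301/9) = 1.92°
∠T(j0.301) = 90.00° − (11.35° + 1.92°) = 76.74°

77°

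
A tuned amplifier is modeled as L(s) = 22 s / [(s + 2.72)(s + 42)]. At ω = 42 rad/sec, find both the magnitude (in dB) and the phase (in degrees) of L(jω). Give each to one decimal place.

|j42| = 42
|j42 + 2.72| = √(42² + 2.72²) = 42.09
|j42 + 42| = √(42² + 42²) = 59.4
|L(j42)| = 22 × 42 / (42.09 × 59.4) = 0.36961
20 log₁₀(0.36961) = -8.65 dB
∠(j42) = 90.00°
∠(j42 + 2.72) = arctan(42/2.72) = 86.29°
∠(j42 + 42) = arctan(42/42) = 45.00°
∠L(j42) = 90.00° − (86.29° + 45.00°) = -41.29°

|L| = -8.6 dB, ∠L = -41.3°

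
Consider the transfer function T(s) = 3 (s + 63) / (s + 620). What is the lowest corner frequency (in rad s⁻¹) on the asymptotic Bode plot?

63 rad s⁻¹

Break frequencies occur at each pole and zero magnitude: 63 rad s⁻¹, 620 rad s⁻¹.
The lowest is 63 rad s⁻¹.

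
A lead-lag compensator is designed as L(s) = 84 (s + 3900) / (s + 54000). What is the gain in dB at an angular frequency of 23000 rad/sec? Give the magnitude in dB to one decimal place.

|j23000 + 3900| = √(23000² + 3900²) = 2.333e+04
|j23000 + 54000| = √(23000² + 54000²) = 5.869e+04
|L(j23000)| = 84 × 2.333e+04 / 5.869e+04 = 33.386
20 log₁₀(33.386) = 30.47 dB

30.5 dB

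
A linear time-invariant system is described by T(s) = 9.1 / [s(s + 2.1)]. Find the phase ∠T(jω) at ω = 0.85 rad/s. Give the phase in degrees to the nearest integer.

-112°

∠(j0.85 + 2.1) = arctan(0.85/2.1) = 22.04°
∠(j0.85) = 90.00°
∠T(j0.85) = − (22.04° + 90.00°) = -112.04°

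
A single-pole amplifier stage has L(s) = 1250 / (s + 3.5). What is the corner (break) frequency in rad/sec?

The single real pole at s = −3.5 gives a corner at ω = 3.5 rad/sec.

3.5 rad/sec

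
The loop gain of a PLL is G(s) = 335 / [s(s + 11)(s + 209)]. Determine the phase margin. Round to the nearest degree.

Gain crossover: |G(jω)| = 1 at ω ≈ 0.146 rad/s.
∠G(j0.146) = −90° − arctan(0.146/11) − arctan(0.146/209) ≈ -90.80°
PM = 180° + (-90.80°) = 89.20°

89°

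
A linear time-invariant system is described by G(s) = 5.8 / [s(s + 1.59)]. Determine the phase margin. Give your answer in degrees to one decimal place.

36.3°

Gain crossover: |G(jω)| = 1 at ω ≈ 2.16 rad/s.
∠G(j2.16) = −90° − arctan(2.16/1.59) ≈ -143.66°
PM = 180° + (-143.66°) = 36.34°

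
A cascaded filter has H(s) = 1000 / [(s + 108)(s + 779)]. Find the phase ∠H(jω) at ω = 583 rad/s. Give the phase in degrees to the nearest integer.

-116°

∠(j583 + 108) = arctan(583/108) = 79.51°
∠(j583 + 779) = arctan(583/779) = 36.81°
∠H(j583) = − (79.51° + 36.81°) = -116.32°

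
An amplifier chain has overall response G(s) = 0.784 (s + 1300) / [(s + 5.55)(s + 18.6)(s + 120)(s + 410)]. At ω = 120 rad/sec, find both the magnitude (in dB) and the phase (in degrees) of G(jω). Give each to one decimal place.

|j120 + 1300| = √(120² + 1300²) = 1306
|j120 + 5.55| = √(120² + 5.55²) = 120.1
|j120 + 18.6| = √(120² + 18.6²) = 121.4
|j120 + 120| = √(120² + 120²) = 169.7
|j120 + 410| = √(120² + 410²) = 427.2
|G(j120)| = 0.784 × 1306 / (120.1 × 121.4 × 169.7 × 427.2) = 9.6782e-07
20 log₁₀(9.6782e-07) = -120.28 dB
∠(j120 + 1300) = arctan(120/1300) = 5.27°
∠(j120 + 5.55) = arctan(120/5.55) = 87.35°
∠(j120 + 18.6) = arctan(120/18.6) = 81.19°
∠(j120 + 120) = arctan(120/120) = 45.00°
∠(j120 + 410) = arctan(120/410) = 16.31°
∠G(j120) = 5.27° − (87.35° + 81.19° + 45.00° + 16.31°) = -224.58°

|G| = -120.3 dB, ∠G = -224.6°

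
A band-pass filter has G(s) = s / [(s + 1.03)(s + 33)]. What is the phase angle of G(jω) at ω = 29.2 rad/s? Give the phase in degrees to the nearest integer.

-39°

∠(j29.2) = 90.00°
∠(j29.2 + 1.03) = arctan(29.2/1.03) = 87.98°
∠(j29.2 + 33) = arctan(29.2/33) = 41.50°
∠G(j29.2) = 90.00° − (87.98° + 41.50°) = -39.48°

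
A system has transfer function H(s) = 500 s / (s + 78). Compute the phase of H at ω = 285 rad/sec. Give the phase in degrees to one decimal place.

∠(j285) = 90.00°
∠(j285 + 78) = arctan(285/78) = 74.69°
∠H(j285) = 90.00° − 74.69° = 15.31°

15.3 deg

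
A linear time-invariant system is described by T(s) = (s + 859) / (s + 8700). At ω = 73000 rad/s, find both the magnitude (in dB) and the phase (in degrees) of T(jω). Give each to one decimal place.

|T| = -0.1 dB, ∠T = 6.1°

|j73000 + 859| = √(73000² + 859²) = 7.301e+04
|j73000 + 8700| = √(73000² + 8700²) = 7.352e+04
|T(j73000)| = 1 × 7.301e+04 / 7.352e+04 = 0.99304
20 log₁₀(0.99304) = -0.06 dB
∠(j73000 + 859) = arctan(73000/859) = 89.33°
∠(j73000 + 8700) = arctan(73000/8700) = 83.20°
∠T(j73000) = 89.33° − 83.20° = 6.12°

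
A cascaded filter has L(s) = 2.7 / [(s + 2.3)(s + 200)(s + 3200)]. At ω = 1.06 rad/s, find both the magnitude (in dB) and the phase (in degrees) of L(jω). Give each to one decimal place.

|L| = -115.6 dB, ∠L = -25.1°

|j1.06 + 2.3| = √(1.06² + 2.3²) = 2.533
|j1.06 + 200| = √(1.06² + 200²) = 200
|j1.06 + 3200| = √(1.06² + 3200²) = 3200
|L(j1.06)| = 2.7 / (2.533 × 200 × 3200) = 1.6658e-06
20 log₁₀(1.6658e-06) = -115.57 dB
∠(j1.06 + 2.3) = arctan(1.06/2.3) = 24.74°
∠(j1.06 + 200) = arctan(1.06/200) = 0.30°
∠(j1.06 + 3200) = arctan(1.06/3200) = 0.02°
∠L(j1.06) = − (24.74° + 0.30° + 0.02°) = -25.07°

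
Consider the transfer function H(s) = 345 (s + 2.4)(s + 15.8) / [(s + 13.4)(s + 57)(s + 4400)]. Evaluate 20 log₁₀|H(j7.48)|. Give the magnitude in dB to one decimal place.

-38.3 dB

|j7.48 + 2.4| = √(7.48² + 2.4²) = 7.856
|j7.48 + 15.8| = √(7.48² + 15.8²) = 17.48
|j7.48 + 13.4| = √(7.48² + 13.4²) = 15.35
|j7.48 + 57| = √(7.48² + 57²) = 57.49
|j7.48 + 4400| = √(7.48² + 4400²) = 4400
|H(j7.48)| = 345 × 7.856 × 17.48 / (15.35 × 57.49 × 4400) = 0.012205
20 log₁₀(0.012205) = -38.27 dB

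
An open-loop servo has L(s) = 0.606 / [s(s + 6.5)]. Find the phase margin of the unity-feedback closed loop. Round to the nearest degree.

89 deg

Gain crossover: |L(jω)| = 1 at ω ≈ 0.0932 rad/sec.
∠L(j0.0932) = −90° − arctan(0.0932/6.5) ≈ -90.82°
PM = 180° + (-90.82°) = 89.18°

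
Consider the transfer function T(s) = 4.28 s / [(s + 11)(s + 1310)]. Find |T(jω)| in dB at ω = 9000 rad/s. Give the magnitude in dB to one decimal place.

-66.5 dB

|j9000| = 9000
|j9000 + 11| = √(9000² + 11²) = 9000
|j9000 + 1310| = √(9000² + 1310²) = 9095
|T(j9000)| = 4.28 × 9000 / (9000 × 9095) = 0.0004706
20 log₁₀(0.0004706) = -66.55 dB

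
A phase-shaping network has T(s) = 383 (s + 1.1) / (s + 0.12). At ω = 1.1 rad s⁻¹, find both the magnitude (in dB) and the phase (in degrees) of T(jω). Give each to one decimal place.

|j1.1 + 1.1| = √(1.1² + 1.1²) = 1.556
|j1.1 + 0.12| = √(1.1² + 0.12²) = 1.107
|T(j1.1)| = 383 × 1.556 / 1.107 = 538.45
20 log₁₀(538.45) = 54.62 dB
∠(j1.1 + 1.1) = arctan(1.1/1.1) = 45.00°
∠(j1.1 + 0.12) = arctan(1.1/0.12) = 83.77°
∠T(j1.1) = 45.00° − 83.77° = -38.77°

|T| = 54.6 dB, ∠T = -38.8°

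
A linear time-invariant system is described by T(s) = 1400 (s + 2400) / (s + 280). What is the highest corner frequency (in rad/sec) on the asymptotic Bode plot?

2400 rad/sec

Break frequencies occur at each pole and zero magnitude: 280 rad/sec, 2400 rad/sec.
The highest is 2400 rad/sec.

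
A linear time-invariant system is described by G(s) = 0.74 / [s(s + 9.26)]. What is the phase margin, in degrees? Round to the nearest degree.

Gain crossover: |G(jω)| = 1 at ω ≈ 0.0799 rad/sec.
∠G(j0.0799) = −90° − arctan(0.0799/9.26) ≈ -90.49°
PM = 180° + (-90.49°) = 89.51°

90°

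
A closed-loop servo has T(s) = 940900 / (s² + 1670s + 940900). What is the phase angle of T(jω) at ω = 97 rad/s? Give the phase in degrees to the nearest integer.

∠[(j97)² + 1670(j97) + 940900] = ∠[9.3149e+05 + j1.6199e+05] = 9.87°
∠T(j97) = −9.87° = -9.87°

-10°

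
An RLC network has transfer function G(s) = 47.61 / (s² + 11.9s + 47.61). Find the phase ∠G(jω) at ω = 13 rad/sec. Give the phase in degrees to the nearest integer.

∠[(j13)² + 11.9(j13) + 47.61] = ∠[-121.39 + j154.7] = 128.12°
∠G(j13) = −128.12° = -128.12°

-128°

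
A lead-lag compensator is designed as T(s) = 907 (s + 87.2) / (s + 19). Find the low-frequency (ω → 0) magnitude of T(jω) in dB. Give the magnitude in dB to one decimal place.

T(0) = 907 × 87.2 / 19 = 4162.7
20 log₁₀(4162.7) = 72.39 dB

72.4 dB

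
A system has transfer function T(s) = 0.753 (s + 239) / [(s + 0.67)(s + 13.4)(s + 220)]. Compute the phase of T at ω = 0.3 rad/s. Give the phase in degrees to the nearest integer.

∠(j0.3 + 239) = arctan(0.3/239) = 0.07°
∠(j0.3 + 0.67) = arctan(0.3/0.67) = 24.12°
∠(j0.3 + 13.4) = arctan(0.3/13.4) = 1.28°
∠(j0.3 + 220) = arctan(0.3/220) = 0.08°
∠T(j0.3) = 0.07° − (24.12° + 1.28° + 0.08°) = -25.41°

-25°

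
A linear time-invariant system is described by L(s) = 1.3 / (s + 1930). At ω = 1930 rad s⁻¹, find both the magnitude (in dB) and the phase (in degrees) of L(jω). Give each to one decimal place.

|L| = -66.4 dB, ∠L = -45.0°

|j1930 + 1930| = √(1930² + 1930²) = 2729
|L(j1930)| = 1.3 / 2729 = 0.00047629
20 log₁₀(0.00047629) = -66.44 dB
∠(j1930 + 1930) = arctan(1930/1930) = 45.00°
∠L(j1930) = −45.00° = -45.00°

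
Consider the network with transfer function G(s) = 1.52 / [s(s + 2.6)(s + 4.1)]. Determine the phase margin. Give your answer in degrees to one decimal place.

Gain crossover: |G(jω)| = 1 at ω ≈ 0.142 rad/s.
∠G(j0.142) = −90° − arctan(0.142/2.6) − arctan(0.142/4.1) ≈ -95.12°
PM = 180° + (-95.12°) = 84.88°

84.9°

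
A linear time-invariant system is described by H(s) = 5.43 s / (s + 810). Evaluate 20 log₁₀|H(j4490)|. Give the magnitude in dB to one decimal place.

14.6 dB

|j4490| = 4490
|j4490 + 810| = √(4490² + 810²) = 4562
|H(j4490)| = 5.43 × 4490 / 4562 = 5.3437
20 log₁₀(5.3437) = 14.56 dB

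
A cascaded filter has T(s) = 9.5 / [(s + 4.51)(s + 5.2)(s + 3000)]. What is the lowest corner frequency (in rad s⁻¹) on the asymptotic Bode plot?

Break frequencies occur at each pole and zero magnitude: 4.51 rad s⁻¹, 5.2 rad s⁻¹, 3000 rad s⁻¹.
The lowest is 4.51 rad s⁻¹.

4.51 rad s⁻¹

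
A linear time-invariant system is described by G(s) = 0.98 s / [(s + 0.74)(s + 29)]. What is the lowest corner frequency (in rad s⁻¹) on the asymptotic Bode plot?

0.74 rad s⁻¹

Break frequencies occur at each pole and zero magnitude: 0.74 rad s⁻¹, 29 rad s⁻¹.
The lowest is 0.74 rad s⁻¹.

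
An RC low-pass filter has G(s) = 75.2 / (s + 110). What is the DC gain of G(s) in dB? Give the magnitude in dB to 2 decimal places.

G(0) = 75.2 / 110 = 0.68364
20 log₁₀(0.68364) = -3.303 dB

-3.30 dB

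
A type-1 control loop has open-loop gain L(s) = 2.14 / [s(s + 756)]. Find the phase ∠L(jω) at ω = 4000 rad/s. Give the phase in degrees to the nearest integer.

-169°

∠(j4000 + 756) = arctan(4000/756) = 79.30°
∠(j4000) = 90.00°
∠L(j4000) = − (79.30° + 90.00°) = -169.30°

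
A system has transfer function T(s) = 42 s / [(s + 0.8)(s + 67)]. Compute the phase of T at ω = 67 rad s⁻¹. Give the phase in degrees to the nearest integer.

∠(j67) = 90.00°
∠(j67 + 0.8) = arctan(67/0.8) = 89.32°
∠(j67 + 67) = arctan(67/67) = 45.00°
∠T(j67) = 90.00° − (89.32° + 45.00°) = -44.32°

-44 deg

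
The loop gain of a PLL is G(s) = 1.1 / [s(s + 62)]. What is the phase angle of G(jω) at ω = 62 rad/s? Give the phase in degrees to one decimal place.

∠(j62 + 62) = arctan(62/62) = 45.00°
∠(j62) = 90.00°
∠G(j62) = − (45.00° + 90.00°) = -135.00°

-135.0°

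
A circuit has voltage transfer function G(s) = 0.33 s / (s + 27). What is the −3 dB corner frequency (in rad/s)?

27 rad/s

For a single-pole high-pass, the −3 dB point is at the pole: ω = 27 rad/s.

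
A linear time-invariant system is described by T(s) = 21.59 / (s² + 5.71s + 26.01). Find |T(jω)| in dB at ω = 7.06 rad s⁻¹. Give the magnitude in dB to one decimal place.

|(j7.06)² + 5.71(j7.06) + 26.01| = |-23.834 + j40.313| = 46.83
|T(j7.06)| = 21.59 / 46.83 = 0.46102
20 log₁₀(0.46102) = -6.73 dB

-6.7 dB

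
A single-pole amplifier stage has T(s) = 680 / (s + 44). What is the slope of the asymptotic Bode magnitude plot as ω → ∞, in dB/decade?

With 0 zeros and 1 pole, the high-frequency asymptotic slope is 20 × (0 − 1) = -20 dB/decade.

-20 dB/decade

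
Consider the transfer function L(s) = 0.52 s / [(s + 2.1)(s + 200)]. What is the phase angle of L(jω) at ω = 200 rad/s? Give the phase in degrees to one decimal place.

∠(j200) = 90.00°
∠(j200 + 2.1) = arctan(200/2.1) = 89.40°
∠(j200 + 200) = arctan(200/200) = 45.00°
∠L(j200) = 90.00° − (89.40° + 45.00°) = -44.40°

-44.4°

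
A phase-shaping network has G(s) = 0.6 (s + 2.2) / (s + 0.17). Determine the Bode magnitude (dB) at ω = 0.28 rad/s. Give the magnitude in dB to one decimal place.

12.2 dB

|j0.28 + 2.2| = √(0.28² + 2.2²) = 2.218
|j0.28 + 0.17| = √(0.28² + 0.17²) = 0.3276
|G(j0.28)| = 0.6 × 2.218 / 0.3276 = 4.0622
20 log₁₀(4.0622) = 12.18 dB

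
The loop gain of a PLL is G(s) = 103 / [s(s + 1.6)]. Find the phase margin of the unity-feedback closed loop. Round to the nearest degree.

9°

Gain crossover: |G(jω)| = 1 at ω ≈ 10.1 rad/sec.
∠G(j10.1) = −90° − arctan(10.1/1.6) ≈ -170.99°
PM = 180° + (-170.99°) = 9.01°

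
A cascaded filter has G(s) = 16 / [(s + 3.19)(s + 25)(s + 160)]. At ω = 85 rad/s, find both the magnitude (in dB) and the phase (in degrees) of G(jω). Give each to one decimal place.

|j85 + 3.19| = √(85² + 3.19²) = 85.06
|j85 + 25| = √(85² + 25²) = 88.6
|j85 + 160| = √(85² + 160²) = 181.2
|G(j85)| = 16 / (85.06 × 88.6 × 181.2) = 1.1718e-05
20 log₁₀(1.1718e-05) = -98.62 dB
∠(j85 + 3.19) = arctan(85/3.19) = 87.85°
∠(j85 + 25) = arctan(85/25) = 73.61°
∠(j85 + 160) = arctan(85/160) = 27.98°
∠G(j85) = − (87.85° + 73.61° + 27.98°) = -189.44°

|G| = -98.6 dB, ∠G = -189.4°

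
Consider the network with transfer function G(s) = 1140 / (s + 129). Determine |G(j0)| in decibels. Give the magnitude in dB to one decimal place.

18.9 dB

G(0) = 1140 / 129 = 8.8372
20 log₁₀(8.8372) = 18.93 dB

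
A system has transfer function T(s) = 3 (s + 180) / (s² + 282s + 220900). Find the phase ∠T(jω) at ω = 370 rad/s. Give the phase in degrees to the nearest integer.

13°

∠(j370 + 180) = arctan(370/180) = 64.06°
∠[(j370)² + 282(j370) + 220900] = ∠[84000 + j1.0434e+05] = 51.16°
∠T(j370) = 64.06° − 51.16° = 12.89°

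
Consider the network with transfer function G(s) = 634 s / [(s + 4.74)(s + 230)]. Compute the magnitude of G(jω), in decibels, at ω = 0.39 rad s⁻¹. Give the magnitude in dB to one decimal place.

|j0.39| = 0.39
|j0.39 + 4.74| = √(0.39² + 4.74²) = 4.756
|j0.39 + 230| = √(0.39² + 230²) = 230
|G(j0.39)| = 634 × 0.39 / (4.756 × 230) = 0.22604
20 log₁₀(0.22604) = -12.92 dB

-12.9 dB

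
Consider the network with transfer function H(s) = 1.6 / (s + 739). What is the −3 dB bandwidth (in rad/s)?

739 rad/s

For a single-pole low-pass, the −3 dB point is at the pole: ω = 739 rad/s.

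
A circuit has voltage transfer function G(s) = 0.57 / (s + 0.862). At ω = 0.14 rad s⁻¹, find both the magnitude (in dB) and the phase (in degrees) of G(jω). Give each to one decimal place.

|j0.14 + 0.862| = √(0.14² + 0.862²) = 0.8733
|G(j0.14)| = 0.57 / 0.8733 = 0.6527
20 log₁₀(0.6527) = -3.71 dB
∠(j0.14 + 0.862) = arctan(0.14/0.862) = 9.23°
∠G(j0.14) = −9.23° = -9.23°

|G| = -3.7 dB, ∠G = -9.2 deg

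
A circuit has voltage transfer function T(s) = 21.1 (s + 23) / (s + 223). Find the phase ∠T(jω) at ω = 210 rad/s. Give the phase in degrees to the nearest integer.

40°

∠(j210 + 23) = arctan(210/23) = 83.75°
∠(j210 + 223) = arctan(210/223) = 43.28°
∠T(j210) = 83.75° − 43.28° = 40.47°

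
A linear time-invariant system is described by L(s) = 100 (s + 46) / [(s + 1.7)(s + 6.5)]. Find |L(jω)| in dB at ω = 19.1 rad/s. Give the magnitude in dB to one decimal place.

22.2 dB

|j19.1 + 46| = √(19.1² + 46²) = 49.81
|j19.1 + 1.7| = √(19.1² + 1.7²) = 19.18
|j19.1 + 6.5| = √(19.1² + 6.5²) = 20.18
|L(j19.1)| = 100 × 49.81 / (19.18 × 20.18) = 12.874
20 log₁₀(12.874) = 22.19 dB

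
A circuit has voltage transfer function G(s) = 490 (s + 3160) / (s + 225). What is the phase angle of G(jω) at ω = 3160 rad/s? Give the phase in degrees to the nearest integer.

-41°

∠(j3160 + 3160) = arctan(3160/3160) = 45.00°
∠(j3160 + 225) = arctan(3160/225) = 85.93°
∠G(j3160) = 45.00° − 85.93° = -40.93°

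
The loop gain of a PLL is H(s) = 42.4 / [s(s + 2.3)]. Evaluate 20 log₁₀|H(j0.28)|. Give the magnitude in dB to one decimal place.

|j0.28 + 2.3| = √(0.28² + 2.3²) = 2.317
|j0.28| = 0.28
|H(j0.28)| = 42.4 / (2.317 × 0.28) = 65.356
20 log₁₀(65.356) = 36.31 dB

36.3 dB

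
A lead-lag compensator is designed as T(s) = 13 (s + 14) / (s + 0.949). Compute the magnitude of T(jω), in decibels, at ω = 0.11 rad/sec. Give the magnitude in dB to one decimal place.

|j0.11 + 14| = √(0.11² + 14²) = 14
|j0.11 + 0.949| = √(0.11² + 0.949²) = 0.9554
|T(j0.11)| = 13 × 14 / 0.9554 = 190.51
20 log₁₀(190.51) = 45.60 dB

45.6 dB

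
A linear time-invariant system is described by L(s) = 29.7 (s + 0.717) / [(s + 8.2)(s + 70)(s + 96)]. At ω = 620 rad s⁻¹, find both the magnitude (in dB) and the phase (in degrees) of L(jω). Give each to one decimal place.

|L| = -82.4 dB, ∠L = -164.1 deg

|j620 + 0.717| = √(620² + 0.717²) = 620
|j620 + 8.2| = √(620² + 8.2²) = 620.1
|j620 + 70| = √(620² + 70²) = 623.9
|j620 + 96| = √(620² + 96²) = 627.4
|L(j620)| = 29.7 × 620 / (620.1 × 623.9 × 627.4) = 7.5865e-05
20 log₁₀(7.5865e-05) = -82.40 dB
∠(j620 + 0.717) = arctan(620/0.717) = 89.93°
∠(j620 + 8.2) = arctan(620/8.2) = 89.24°
∠(j620 + 70) = arctan(620/70) = 83.56°
∠(j620 + 96) = arctan(620/96) = 81.20°
∠L(j620) = 89.93° − (89.24° + 83.56° + 81.20°) = -164.07°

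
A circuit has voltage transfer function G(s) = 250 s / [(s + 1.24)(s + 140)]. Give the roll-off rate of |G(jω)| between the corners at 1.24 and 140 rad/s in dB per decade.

0 dB/decade

In this band the factors already past their corner are: 1 differentiator zero, pole at 1.24; net slope = 0 dB/decade.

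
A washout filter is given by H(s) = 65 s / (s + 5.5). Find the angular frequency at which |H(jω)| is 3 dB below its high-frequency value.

For a single-pole high-pass, the −3 dB point is at the pole: ω = 5.5 rad/s.

5.5 rad/s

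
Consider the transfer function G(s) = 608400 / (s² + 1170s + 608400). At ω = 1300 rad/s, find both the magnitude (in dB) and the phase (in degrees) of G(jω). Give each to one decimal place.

|(j1300)² + 1170(j1300) + 608400| = |-1.0816e+06 + j1.521e+06| = 1.866e+06
|G(j1300)| = 608400 / 1.866e+06 = 0.32598
20 log₁₀(0.32598) = -9.74 dB
∠[(j1300)² + 1170(j1300) + 608400] = ∠[-1.0816e+06 + j1.521e+06] = 125.42°
∠G(j1300) = −125.42° = -125.42°

|G| = -9.7 dB, ∠G = -125.4°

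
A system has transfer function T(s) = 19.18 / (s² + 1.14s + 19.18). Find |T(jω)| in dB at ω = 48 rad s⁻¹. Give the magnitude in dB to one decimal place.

|(j48)² + 1.14(j48) + 19.18| = |-2284.8 + j54.72| = 2285
|T(j48)| = 19.18 / 2285 = 0.0083921
20 log₁₀(0.0083921) = -41.52 dB

-41.5 dB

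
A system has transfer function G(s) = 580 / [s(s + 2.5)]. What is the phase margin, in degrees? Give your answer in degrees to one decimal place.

5.9 deg

Gain crossover: |G(jω)| = 1 at ω ≈ 24 rad/s.
∠G(j24) = −90° − arctan(24/2.5) ≈ -174.06°
PM = 180° + (-174.06°) = 5.94°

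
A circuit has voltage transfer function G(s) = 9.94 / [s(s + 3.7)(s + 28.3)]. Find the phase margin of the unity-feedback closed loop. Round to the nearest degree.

88°

Gain crossover: |G(jω)| = 1 at ω ≈ 0.0949 rad/s.
∠G(j0.0949) = −90° − arctan(0.0949/3.7) − arctan(0.0949/28.3) ≈ -91.66°
PM = 180° + (-91.66°) = 88.34°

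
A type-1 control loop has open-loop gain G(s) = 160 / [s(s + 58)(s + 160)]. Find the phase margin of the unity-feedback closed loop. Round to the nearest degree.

90°

Gain crossover: |G(jω)| = 1 at ω ≈ 0.0172 rad/s.
∠G(j0.0172) = −90° − arctan(0.0172/58) − arctan(0.0172/160) ≈ -90.02°
PM = 180° + (-90.02°) = 89.98°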